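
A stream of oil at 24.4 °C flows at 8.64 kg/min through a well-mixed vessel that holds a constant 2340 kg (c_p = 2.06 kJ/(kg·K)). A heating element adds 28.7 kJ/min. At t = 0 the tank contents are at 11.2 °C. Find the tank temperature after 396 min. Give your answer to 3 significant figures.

22.6 °C

Energy balance: M c_p dT/dt = ṁ c_p (T_in − T) + 28.7.
Rearrange: dT/dt = (T_ss − T)/τ with τ = M/ṁ = 270.83 min and T_ss = T_in + Q̇/(ṁ c_p) = 26.013 °C.
Integrating: T(t) = T_ss + (T₀ − T_ss) e^(−t/τ).
T(396) = 26.013 + (-14.813)·e^(−396/270.83) = 26.013 + (-14.813)·0.23174 = 22.580 °C.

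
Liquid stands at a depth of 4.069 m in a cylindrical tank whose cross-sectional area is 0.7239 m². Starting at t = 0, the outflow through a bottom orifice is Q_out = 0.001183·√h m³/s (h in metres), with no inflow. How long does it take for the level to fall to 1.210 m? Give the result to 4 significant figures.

1122 s

Mass balance (ρ constant): A dh/dt = −0.001183 √h.
This is separable: 2 d(√h)/dt = −0.001183/A, so √h = √h₀ − (0.001183/(2A)) t.
t = 2A(√h₀ − √h)/0.001183 = 2·0.7239·(√4.069 − √1.210)/0.001183
  = 1.44780 × (2.01718 − 1.10000) / 0.001183 = 1122.47 s.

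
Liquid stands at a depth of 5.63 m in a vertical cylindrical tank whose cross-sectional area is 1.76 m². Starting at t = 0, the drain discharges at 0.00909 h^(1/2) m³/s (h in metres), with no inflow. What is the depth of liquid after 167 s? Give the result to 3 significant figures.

3.77 m

With no inflow, A dh/dt = −0.00909 √h.
This is separable: 2 d(√h)/dt = −0.00909/A, so √h = √h₀ − (0.00909/(2A)) t.
√h = √5.63 − 0.00909·167/(2·1.76) = 2.3728 − 0.43126 = 1.9415.
h = 1.9415² = 3.7694 m.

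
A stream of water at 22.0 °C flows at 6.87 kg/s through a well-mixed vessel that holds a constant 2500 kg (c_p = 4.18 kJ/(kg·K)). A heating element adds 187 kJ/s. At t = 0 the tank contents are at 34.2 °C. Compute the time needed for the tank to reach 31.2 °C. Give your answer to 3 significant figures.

273 s

M c_p dT/dt = ṁ c_p (T_in − T) + Q̇.
τ = M/ṁ = 363.90 s; T_ss = T_in + Q̇/(ṁ c_p) = 28.512 °C.
T(t) = T_ss + (T₀ − T_ss) e^(−t/τ). Set T = 31.2:
e^(−t/τ) = (31.2 − 28.512)/(34.2 − 28.512) = 0.47258
t = −363.90 · ln(0.47258) = 272.76 s.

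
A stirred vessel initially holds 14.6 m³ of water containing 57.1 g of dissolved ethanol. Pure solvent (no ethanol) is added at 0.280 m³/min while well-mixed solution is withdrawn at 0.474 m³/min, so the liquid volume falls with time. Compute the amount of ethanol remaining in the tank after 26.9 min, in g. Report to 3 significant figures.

Let m(t) be the amount of ethanol. Volume: V(t) = V₀ + (Q_in − Q_out) t = 14.6 − 0.19400 t; V(26.9) = 9.3814 m³.
No ethanol enters, so dm/dt = −Q_out · (m/V).
Separate: dm/m = −Q_out dt/V(t) ⇒ ln(m/m₀) = −(Q_out/(Q_in−Q_out)) ln(V/V₀).
m = m₀ (V₀/V)^(Q_out/(Q_in−Q_out)) = 57.1 × (14.6/9.3814)^(-2.4433) = 19.378 g.

19.4 g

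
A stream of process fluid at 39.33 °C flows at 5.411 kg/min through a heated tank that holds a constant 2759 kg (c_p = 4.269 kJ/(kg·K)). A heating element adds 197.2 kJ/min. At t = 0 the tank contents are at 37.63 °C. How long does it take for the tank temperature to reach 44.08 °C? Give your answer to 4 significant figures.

507.1 min

Heat balance on the well-mixed liquid: M c_p dT/dt = ṁ c_p (T_in − T) + 197.2.
τ = M/ṁ = 509.887 min; T_ss = T_in + Q̇/(ṁ c_p) = 47.8670 °C.
T(t) = T_ss + (T₀ − T_ss) e^(−t/τ). Set T = 44.08:
e^(−t/τ) = (44.08 − 47.8670)/(37.63 − 47.8670) = 0.369930
t = −509.887 · ln(0.369930) = 507.053 min.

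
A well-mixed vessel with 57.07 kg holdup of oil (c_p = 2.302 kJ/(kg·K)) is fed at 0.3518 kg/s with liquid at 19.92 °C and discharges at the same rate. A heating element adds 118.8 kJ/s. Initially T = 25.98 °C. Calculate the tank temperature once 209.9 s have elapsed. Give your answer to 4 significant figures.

128.1 °C

Heat balance on the well-mixed liquid: M c_p dT/dt = ṁ c_p (T_in − T) + 118.8.
τ = M/ṁ = 162.223 s; T_ss = T_in + Q̇/(ṁ c_p) = 19.92 + 118.8/(0.3518·2.302) = 166.615 °C.
Integrating: T(t) = T_ss + (T₀ − T_ss) e^(−t/τ).
T(209.9) = 166.615 + (-140.635)·e^(−209.9/162.223) = 166.615 + (-140.635)·0.274200 = 128.053 °C.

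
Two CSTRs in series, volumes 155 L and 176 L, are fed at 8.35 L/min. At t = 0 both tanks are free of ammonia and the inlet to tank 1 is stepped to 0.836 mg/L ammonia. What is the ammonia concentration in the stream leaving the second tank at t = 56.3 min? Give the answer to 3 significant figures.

Species balance on tank i: dCᵢ/dt = (Cᵢ₋₁ − Cᵢ)/τᵢ with τᵢ = Vᵢ/Q.
τ₁ = 155/8.35 = 18.563 min; τ₂ = 176/8.35 = 21.078 min.
Tank 1: C₁ = C_in(1 − e^(−t/τ₁)). Tank 2 (τ₁ ≠ τ₂): C₂ = C_in[1 − (τ₁ e^(−t/τ₁) − τ₂ e^(−t/τ₂))/(τ₁ − τ₂)].
At t = 56.3: e^(−t/τ₁) = 0.048174, e^(−t/τ₂) = 0.069179.
C₂ = 0.836·[1 − (18.563·0.048174 − 21.078·0.069179)/(-2.5150)] = 0.836·0.77578 = 0.64855 mg/L.

0.649 mg/L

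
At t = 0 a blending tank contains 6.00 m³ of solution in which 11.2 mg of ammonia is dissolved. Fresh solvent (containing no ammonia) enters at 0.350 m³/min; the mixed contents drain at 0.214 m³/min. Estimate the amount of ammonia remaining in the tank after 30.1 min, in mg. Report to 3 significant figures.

4.94 mg

Total volume: dV/dt = Q_in − Q_out = 0.13600 m³/min, so V(t) = 6.00 + 0.13600 t and V(30.1) = 10.094 m³.
No ammonia enters, so dm/dt = −Q_out · (m/V).
dm/m = −Q_out dt/(V₀ + 0.13600 t); integrating gives ln(m/m₀) = −(Q_out/(Q_in−Q_out)) ln(V/V₀).
m = m₀ (V₀/V)^(Q_out/(Q_in−Q_out)) = 11.2 × (6.00/10.094)^(1.5735) = 4.9404 mg.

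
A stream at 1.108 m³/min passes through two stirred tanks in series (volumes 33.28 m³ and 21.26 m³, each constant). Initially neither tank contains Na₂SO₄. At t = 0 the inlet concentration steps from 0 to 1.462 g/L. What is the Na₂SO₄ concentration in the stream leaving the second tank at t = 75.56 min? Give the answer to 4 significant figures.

1.185 g/L

Time constants: τᵢ = Vᵢ/Q for each well-mixed tank.
τ₁ = 33.28/1.108 = 30.0361 min; τ₂ = 21.26/1.108 = 19.1877 min.
Tank 1: C₁ = C_in(1 − e^(−t/τ₁)). Tank 2 (τ₁ ≠ τ₂): C₂ = C_in[1 − (τ₁ e^(−t/τ₁) − τ₂ e^(−t/τ₂))/(τ₁ − τ₂)].
At t = 75.56: e^(−t/τ₁) = 0.0808112, e^(−t/τ₂) = 0.0194884.
C₂ = 1.462·[1 − (30.0361·0.0808112 − 19.1877·0.0194884)/(10.8484)] = 1.462·0.810726 = 1.18528 g/L.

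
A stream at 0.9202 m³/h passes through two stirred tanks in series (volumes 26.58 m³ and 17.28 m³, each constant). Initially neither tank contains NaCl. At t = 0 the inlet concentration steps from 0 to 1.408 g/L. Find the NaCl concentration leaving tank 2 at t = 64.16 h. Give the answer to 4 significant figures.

Time constants: τᵢ = Vᵢ/Q for each well-mixed tank.
τ₁ = 26.58/0.9202 = 28.8850 h; τ₂ = 17.28/0.9202 = 18.7785 h.
Solving the cascade with C₁(0)=C₂(0)=0 gives C₂(t) = C_in[1 − (τ₁ e^(−t/τ₁) − τ₂ e^(−t/τ₂))/(τ₁ − τ₂)].
At t = 64.16: e^(−t/τ₁) = 0.108477, e^(−t/τ₂) = 0.0328216.
C₂ = 1.408·[1 − (28.8850·0.108477 − 18.7785·0.0328216)/(10.1065)] = 1.408·0.750951 = 1.05734 g/L.

1.057 g/L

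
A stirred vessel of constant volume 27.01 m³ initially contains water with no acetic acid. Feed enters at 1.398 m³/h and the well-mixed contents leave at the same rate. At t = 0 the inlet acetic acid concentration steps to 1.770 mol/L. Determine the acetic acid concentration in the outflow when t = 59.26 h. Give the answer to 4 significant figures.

1.688 mol/L

Accumulation = in − out for the solute gives V dC/dt = Q(C_in − C).
Time constant τ = V/Q = 27.01/1.398 = 19.3205 h.
This is linear first-order; C(t) = C_in + (C₀ − C_in) e^(−t/τ).
C(59.26) = 1.770 + (0 − 1.770)·e^(−59.26/19.3205) = 1.770 + (-1.77000)·0.0465506 = 1.68761 mol/L.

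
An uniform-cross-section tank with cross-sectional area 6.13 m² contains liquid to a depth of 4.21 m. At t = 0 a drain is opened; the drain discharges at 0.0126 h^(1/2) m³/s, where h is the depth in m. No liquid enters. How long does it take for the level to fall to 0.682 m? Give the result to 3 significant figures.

1190 s

A dh/dt = −Q_out = −0.0126 √h.
Separate and integrate: 2(√h − √h₀) = −(0.0126/A) t.
t = 2A(√h₀ − √h)/0.0126 = 2·6.13·(√4.21 − √0.682)/0.0126
  = 12.260 × (2.0518 − 0.82583) / 0.0126 = 1192.9 s.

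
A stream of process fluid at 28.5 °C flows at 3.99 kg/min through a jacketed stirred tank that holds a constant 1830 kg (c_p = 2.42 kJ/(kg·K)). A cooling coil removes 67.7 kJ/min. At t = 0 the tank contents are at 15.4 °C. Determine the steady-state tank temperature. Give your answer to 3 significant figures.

21.5 °C

M c_p dT/dt = ṁ c_p (T_in − T) − Q̇.
At steady state dT/dt = 0 ⇒ T_ss = T_in − Q̇/(ṁ c_p) = 28.5 − 67.7/(3.99·2.42) = 21.489 °C.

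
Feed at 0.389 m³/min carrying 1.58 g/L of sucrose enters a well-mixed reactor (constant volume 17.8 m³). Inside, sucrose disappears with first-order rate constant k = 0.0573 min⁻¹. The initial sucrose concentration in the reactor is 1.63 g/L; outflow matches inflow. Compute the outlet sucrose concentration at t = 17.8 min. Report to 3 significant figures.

0.728 g/L

Accumulation = in − out − consumed: V dC/dt = Q C_in − Q C − k V C.
dC/dt = (Q/V) C_in − (Q/V + k) C; effective rate a = Q/V + k = 0.021854 + 0.0573 = 0.079154 min⁻¹.
C_ss = Q C_in/(Q + kV) = 0.43623 g/L; C(t) = C_ss + (C₀ − C_ss) e^(−a t).
C(17.8) = 0.43623 + (1.1938)·e^(−0.079154·17.8) = 0.43623 + (1.1938)·0.24440 = 0.72799 g/L.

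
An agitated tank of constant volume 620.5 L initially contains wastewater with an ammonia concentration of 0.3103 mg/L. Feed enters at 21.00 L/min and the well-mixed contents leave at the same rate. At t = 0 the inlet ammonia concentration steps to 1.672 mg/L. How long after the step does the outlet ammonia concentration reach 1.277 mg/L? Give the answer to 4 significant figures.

Species balance: V dC/dt = Q(C_in − C) ⇒ τ = V/Q = 29.5476 min.
C(t) = C_in + (C₀ − C_in) e^(−t/τ). Set C = 1.277 and solve for t:
e^(−t/τ) = (C − C_in)/(C₀ − C_in) = (1.277 − 1.672)/(0.3103 − 1.672) = 0.290079
t = −τ ln(…) = 29.5476 × 1.23760 = 36.5682 min.

36.57 min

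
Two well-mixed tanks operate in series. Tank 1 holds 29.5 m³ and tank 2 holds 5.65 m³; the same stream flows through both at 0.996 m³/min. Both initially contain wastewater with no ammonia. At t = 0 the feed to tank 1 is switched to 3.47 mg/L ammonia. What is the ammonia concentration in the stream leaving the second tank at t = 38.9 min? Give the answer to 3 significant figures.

Time constants: τᵢ = Vᵢ/Q for each well-mixed tank.
τ₁ = 29.5/0.996 = 29.618 min; τ₂ = 5.65/0.996 = 5.6727 min.
Tank 1: C₁ = C_in(1 − e^(−t/τ₁)). Tank 2 (τ₁ ≠ τ₂): C₂ = C_in[1 − (τ₁ e^(−t/τ₁) − τ₂ e^(−t/τ₂))/(τ₁ − τ₂)].
At t = 38.9: e^(−t/τ₁) = 0.26891, e^(−t/τ₂) = 0.0010516.
C₂ = 3.47·[1 − (29.618·0.26891 − 5.6727·0.0010516)/(23.946)] = 3.47·0.66763 = 2.3167 mg/L.

2.32 mg/L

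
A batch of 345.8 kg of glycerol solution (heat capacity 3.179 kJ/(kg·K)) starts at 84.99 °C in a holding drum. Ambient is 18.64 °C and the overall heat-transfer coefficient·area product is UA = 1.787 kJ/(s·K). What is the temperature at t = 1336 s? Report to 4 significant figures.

First-law balance (no shaft work): M c_p dT/dt = −UA(T − T_amb).
dT/dt = (T_ss − T)/τ with T_ss = T_amb = 18.6400 °C, τ = M c_p/UA = 345.8·3.179/1.787 = 615.164 s.
T approaches T_ss exponentially: T(t) = T_ss + (T₀ − T_ss) e^(−t/τ).
T(1336) = 18.6400 + (66.3500)·0.113975 = 26.2022 °C.

26.20 °C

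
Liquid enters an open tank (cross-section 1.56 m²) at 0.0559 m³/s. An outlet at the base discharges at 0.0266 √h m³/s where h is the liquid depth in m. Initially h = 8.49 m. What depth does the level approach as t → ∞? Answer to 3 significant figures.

4.42 m

Mass balance (ρ constant): A dh/dt = Q_in − 0.0266 √h. At steady state dh/dt = 0:
Q_in = 0.0266 √h_ss ⇒ √h_ss = 0.0559/0.0266 = 2.1015.
h_ss = 2.1015² = 4.4163 m. (Since h₀ = 8.49 m > h_ss, the level will fall toward this value.)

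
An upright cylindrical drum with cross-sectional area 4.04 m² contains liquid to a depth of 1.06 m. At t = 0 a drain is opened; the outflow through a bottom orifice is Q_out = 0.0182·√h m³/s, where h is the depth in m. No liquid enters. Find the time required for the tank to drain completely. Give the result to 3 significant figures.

Unsteady balance on liquid volume: A dh/dt = −0.0182 √h.
Separate and integrate: 2(√h − √h₀) = −(0.0182/A) t.
Tank is empty when √h = 0: t_empty = 2A√h₀/0.0182.
t_empty = 2·4.04·√1.06/0.0182 = 8.0800·1.0296/0.0182 = 457.08 s.

457 s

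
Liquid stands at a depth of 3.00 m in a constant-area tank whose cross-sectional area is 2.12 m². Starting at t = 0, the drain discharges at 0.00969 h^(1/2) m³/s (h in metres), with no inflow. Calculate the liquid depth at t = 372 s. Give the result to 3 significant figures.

A dh/dt = −Q_out = −0.00969 √h.
∫ h^(−1/2) dh = −(0.00969/A) ∫ dt, giving 2√h = 2√h₀ − (0.00969/A) t.
√h = √3.00 − 0.00969·372/(2·2.12) = 1.7321 − 0.85016 = 0.88189.
h = 0.88189² = 0.77773 m.

0.778 m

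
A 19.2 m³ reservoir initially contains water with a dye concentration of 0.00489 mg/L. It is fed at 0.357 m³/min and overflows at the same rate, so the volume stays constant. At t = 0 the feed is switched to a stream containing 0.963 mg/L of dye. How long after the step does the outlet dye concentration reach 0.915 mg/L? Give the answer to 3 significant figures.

Species balance: V dC/dt = Q(C_in − C) ⇒ τ = V/Q = 53.782 min.
C(t) = C_in + (C₀ − C_in) e^(−t/τ). Set C = 0.915 and solve for t:
e^(−t/τ) = (C − C_in)/(C₀ − C_in) = (0.915 − 0.963)/(0.00489 − 0.963) = 0.050099
t = −τ ln(…) = 53.782 × 2.9938 = 161.01 min.

161 min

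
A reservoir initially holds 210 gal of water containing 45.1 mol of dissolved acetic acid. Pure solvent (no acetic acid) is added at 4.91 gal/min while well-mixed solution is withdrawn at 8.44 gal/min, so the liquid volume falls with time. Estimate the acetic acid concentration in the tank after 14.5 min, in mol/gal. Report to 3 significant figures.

0.146 mol/gal

Let m(t) be the amount of acetic acid. Volume: V(t) = V₀ + (Q_in − Q_out) t = 210 − 3.5300 t; V(14.5) = 158.81 gal.
No acetic acid enters, so dm/dt = −Q_out · (m/V).
dm/m = −Q_out dt/(V₀ − 3.5300 t); integrating gives ln(m/m₀) = −(Q_out/(Q_in−Q_out)) ln(V/V₀).
m = m₀ (V₀/V)^(Q_out/(Q_in−Q_out)) = 45.1 × (210/158.81)^(-2.3909) = 23.125 mol.
C = m/V = 23.125/158.81 = 0.14561 mol/gal.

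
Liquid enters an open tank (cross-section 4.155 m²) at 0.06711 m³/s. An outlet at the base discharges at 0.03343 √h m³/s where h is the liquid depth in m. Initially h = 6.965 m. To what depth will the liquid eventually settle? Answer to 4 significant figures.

4.030 m

A dh/dt = Q_in − 0.03343 √h. Steady state requires inflow = outflow:
Q_in = 0.03343 √h_ss ⇒ √h_ss = 0.06711/0.03343 = 2.00748.
h_ss = 2.00748² = 4.02997 m. (Since h₀ = 6.965 m > h_ss, the level will fall toward this value.)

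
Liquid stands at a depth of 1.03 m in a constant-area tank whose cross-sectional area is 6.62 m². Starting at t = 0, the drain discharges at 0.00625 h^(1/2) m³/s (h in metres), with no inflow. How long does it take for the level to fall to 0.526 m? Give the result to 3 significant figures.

614 s

Mass balance (ρ constant): A dh/dt = −0.00625 √h.
∫ h^(−1/2) dh = −(0.00625/A) ∫ dt, giving 2√h = 2√h₀ − (0.00625/A) t.
t = 2A(√h₀ − √h)/0.00625 = 2·6.62·(√1.03 − √0.526)/0.00625
  = 13.240 × (1.0149 − 0.72526) / 0.00625 = 613.55 s.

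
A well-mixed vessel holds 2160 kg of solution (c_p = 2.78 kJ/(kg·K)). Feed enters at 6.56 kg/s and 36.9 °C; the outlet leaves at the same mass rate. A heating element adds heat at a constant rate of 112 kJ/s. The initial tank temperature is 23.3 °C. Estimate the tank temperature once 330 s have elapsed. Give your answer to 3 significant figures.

Heat balance on the well-mixed liquid: M c_p dT/dt = ṁ c_p (T_in − T) + 112.
Rearrange: dT/dt = (T_ss − T)/τ with τ = M/ṁ = 329.27 s and T_ss = T_in + Q̇/(ṁ c_p) = 43.041 °C.
Solution: T(t) = T_ss + (T₀ − T_ss) e^(−t/τ).
T(330) = 43.041 + (-19.741)·e^(−330/329.27) = 43.041 + (-19.741)·0.36706 = 35.795 °C.

35.8 °C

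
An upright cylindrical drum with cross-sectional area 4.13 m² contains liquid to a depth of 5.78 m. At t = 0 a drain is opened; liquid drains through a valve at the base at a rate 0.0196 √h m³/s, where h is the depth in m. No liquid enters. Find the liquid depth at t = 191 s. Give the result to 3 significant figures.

3.81 m

A dh/dt = −Q_out = −0.0196 √h.
Separate and integrate: 2(√h − √h₀) = −(0.0196/A) t.
√h = √5.78 − 0.0196·191/(2·4.13) = 2.4042 − 0.45322 = 1.9509.
h = 1.9509² = 3.8062 m.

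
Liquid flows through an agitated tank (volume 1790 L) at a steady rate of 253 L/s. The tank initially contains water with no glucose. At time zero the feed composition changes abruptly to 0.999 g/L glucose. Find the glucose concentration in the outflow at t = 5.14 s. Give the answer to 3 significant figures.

0.516 g/L

Mass balance on the solute (V constant): V dC/dt = Q(C_in − C).
So dC/dt = (C_in − C)/τ with τ = V/Q = 1790/253 = 7.0751 s.
C approaches C_in exponentially: C(t) = C_in + (C₀ − C_in) e^(−t/τ).
C(5.14) = 0.999 + (0 − 0.999)·e^(−5.14/7.0751) = 0.999 + (-0.99900)·0.48360 = 0.51588 g/L.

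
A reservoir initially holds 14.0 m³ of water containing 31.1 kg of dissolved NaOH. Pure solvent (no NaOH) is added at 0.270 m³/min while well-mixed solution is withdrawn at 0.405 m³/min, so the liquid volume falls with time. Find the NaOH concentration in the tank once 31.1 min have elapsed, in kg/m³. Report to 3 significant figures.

1.09 kg/m³

Let m(t) be the amount of NaOH. Volume: V(t) = V₀ + (Q_in − Q_out) t = 14.0 − 0.13500 t; V(31.1) = 9.8015 m³.
No NaOH enters, so dm/dt = −Q_out · (m/V).
dm/m = −Q_out dt/(V₀ − 0.13500 t); integrating gives ln(m/m₀) = −(Q_out/(Q_in−Q_out)) ln(V/V₀).
m = m₀ (V₀/V)^(Q_out/(Q_in−Q_out)) = 31.1 × (14.0/9.8015)^(-3.0000) = 10.672 kg.
C = m/V = 10.672/9.8015 = 1.0888 kg/m³.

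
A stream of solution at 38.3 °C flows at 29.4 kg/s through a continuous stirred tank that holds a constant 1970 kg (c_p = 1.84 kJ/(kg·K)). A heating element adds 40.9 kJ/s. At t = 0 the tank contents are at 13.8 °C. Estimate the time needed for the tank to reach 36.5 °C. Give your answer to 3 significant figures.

153 s

M c_p dT/dt = ṁ c_p (T_in − T) + Q̇.
τ = M/ṁ = 67.007 s; T_ss = T_in + Q̇/(ṁ c_p) = 39.056 °C.
T(t) = T_ss + (T₀ − T_ss) e^(−t/τ). Set T = 36.5:
e^(−t/τ) = (36.5 − 39.056)/(13.8 − 39.056) = 0.10121
t = −67.007 · ln(0.10121) = 153.49 s.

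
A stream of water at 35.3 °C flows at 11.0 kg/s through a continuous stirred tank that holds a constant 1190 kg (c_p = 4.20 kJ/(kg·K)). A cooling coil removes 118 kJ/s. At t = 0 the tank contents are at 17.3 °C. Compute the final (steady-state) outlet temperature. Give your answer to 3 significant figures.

32.7 °C

Energy balance: M c_p dT/dt = ṁ c_p (T_in − T) − 118.
At steady state dT/dt = 0 ⇒ T_ss = T_in − Q̇/(ṁ c_p) = 35.3 − 118/(11.0·4.20) = 32.746 °C.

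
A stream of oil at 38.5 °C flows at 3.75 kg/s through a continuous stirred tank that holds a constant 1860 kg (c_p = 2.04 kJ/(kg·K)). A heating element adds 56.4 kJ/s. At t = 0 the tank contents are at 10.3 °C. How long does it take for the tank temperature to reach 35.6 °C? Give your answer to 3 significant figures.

616 s

Energy balance: M c_p dT/dt = ṁ c_p (T_in − T) + 56.4.
τ = M/ṁ = 496.00 s; T_ss = T_in + Q̇/(ṁ c_p) = 45.873 °C.
T(t) = T_ss + (T₀ − T_ss) e^(−t/τ). Set T = 35.6:
e^(−t/τ) = (35.6 − 45.873)/(10.3 − 45.873) = 0.28878
t = −496.00 · ln(0.28878) = 616.08 s.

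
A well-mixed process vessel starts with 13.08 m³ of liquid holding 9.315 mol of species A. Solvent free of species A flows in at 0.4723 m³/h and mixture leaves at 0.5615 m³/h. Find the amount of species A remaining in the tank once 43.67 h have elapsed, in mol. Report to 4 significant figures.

1.006 mol

Total volume: dV/dt = Q_in − Q_out = -0.0892000 m³/h, so V(t) = 13.08 − 0.0892000 t and V(43.67) = 9.18464 m³.
No species A enters, so dm/dt = −Q_out · (m/V).
Separate: dm/m = −Q_out dt/V(t) ⇒ ln(m/m₀) = −(Q_out/(Q_in−Q_out)) ln(V/V₀).
m = m₀ (V₀/V)^(Q_out/(Q_in−Q_out)) = 9.315 × (13.08/9.18464)^(-6.29484) = 1.00609 mol.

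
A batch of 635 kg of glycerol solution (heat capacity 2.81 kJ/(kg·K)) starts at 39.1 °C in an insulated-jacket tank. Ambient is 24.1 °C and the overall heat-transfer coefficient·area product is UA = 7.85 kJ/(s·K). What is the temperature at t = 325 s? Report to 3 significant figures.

M c_p dT/dt = −UA(T − T_amb).
dT/dt = (T_ss − T)/τ with T_ss = T_amb = 24.100 °C, τ = M c_p/UA = 635·2.81/7.85 = 227.31 s.
This is linear first-order; T(t) = T_ss + (T₀ − T_ss) e^(−t/τ).
T(325) = 24.100 + (15.000)·0.23936 = 27.690 °C.

27.7 °C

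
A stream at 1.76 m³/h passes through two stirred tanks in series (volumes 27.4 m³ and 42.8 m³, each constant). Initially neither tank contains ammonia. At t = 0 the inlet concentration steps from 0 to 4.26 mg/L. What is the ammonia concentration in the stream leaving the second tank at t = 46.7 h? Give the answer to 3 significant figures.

Species balance on tank i: dCᵢ/dt = (Cᵢ₋₁ − Cᵢ)/τᵢ with τᵢ = Vᵢ/Q.
τ₁ = 27.4/1.76 = 15.568 h; τ₂ = 42.8/1.76 = 24.318 h.
Tank 1: C₁ = C_in(1 − e^(−t/τ₁)). Tank 2 (τ₁ ≠ τ₂): C₂ = C_in[1 − (τ₁ e^(−t/τ₁) − τ₂ e^(−t/τ₂))/(τ₁ − τ₂)].
At t = 46.7: e^(−t/τ₁) = 0.049802, e^(−t/τ₂) = 0.14655.
C₂ = 4.26·[1 − (15.568·0.049802 − 24.318·0.14655)/(-8.7500)] = 4.26·0.68131 = 2.9024 mg/L.

2.90 mg/L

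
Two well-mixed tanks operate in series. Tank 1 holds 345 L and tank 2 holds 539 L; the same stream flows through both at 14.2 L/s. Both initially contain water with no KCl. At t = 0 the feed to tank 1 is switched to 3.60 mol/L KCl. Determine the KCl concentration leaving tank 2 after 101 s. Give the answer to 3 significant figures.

Each tank obeys Vᵢ dCᵢ/dt = Q(Cᵢ₋₁ − Cᵢ), so τᵢ = Vᵢ/Q.
τ₁ = 345/14.2 = 24.296 s; τ₂ = 539/14.2 = 37.958 s.
Tank 1: C₁ = C_in(1 − e^(−t/τ₁)). Tank 2 (τ₁ ≠ τ₂): C₂ = C_in[1 − (τ₁ e^(−t/τ₁) − τ₂ e^(−t/τ₂))/(τ₁ − τ₂)].
At t = 101: e^(−t/τ₁) = 0.015653, e^(−t/τ₂) = 0.069889.
C₂ = 3.60·[1 − (24.296·0.015653 − 37.958·0.069889)/(-13.662)] = 3.60·0.83366 = 3.0012 mol/L.

3.00 mol/L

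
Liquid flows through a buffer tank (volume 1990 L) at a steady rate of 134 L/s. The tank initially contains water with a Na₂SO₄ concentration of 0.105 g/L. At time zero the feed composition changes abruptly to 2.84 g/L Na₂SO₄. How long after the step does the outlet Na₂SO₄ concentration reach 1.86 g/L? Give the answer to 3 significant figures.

Species balance: V dC/dt = Q(C_in − C) ⇒ τ = V/Q = 14.851 s.
C(t) = C_in + (C₀ − C_in) e^(−t/τ). Set C = 1.86 and solve for t:
e^(−t/τ) = (C − C_in)/(C₀ − C_in) = (1.86 − 2.84)/(0.105 − 2.84) = 0.35832
t = −τ ln(…) = 14.851 × 1.0263 = 15.242 s.

15.2 s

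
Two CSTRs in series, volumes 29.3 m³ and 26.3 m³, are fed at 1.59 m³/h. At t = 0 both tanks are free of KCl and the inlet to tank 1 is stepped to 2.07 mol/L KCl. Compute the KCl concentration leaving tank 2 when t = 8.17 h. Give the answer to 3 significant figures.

0.167 mol/L

Time constants: τᵢ = Vᵢ/Q for each well-mixed tank.
τ₁ = 29.3/1.59 = 18.428 h; τ₂ = 26.3/1.59 = 16.541 h.
Solving the cascade with C₁(0)=C₂(0)=0 gives C₂(t) = C_in[1 − (τ₁ e^(−t/τ₁) − τ₂ e^(−t/τ₂))/(τ₁ − τ₂)].
At t = 8.17: e^(−t/τ₁) = 0.64188, e^(−t/τ₂) = 0.61022.
C₂ = 2.07·[1 − (18.428·0.64188 − 16.541·0.61022)/(1.8868)] = 2.07·0.080617 = 0.16688 mol/L.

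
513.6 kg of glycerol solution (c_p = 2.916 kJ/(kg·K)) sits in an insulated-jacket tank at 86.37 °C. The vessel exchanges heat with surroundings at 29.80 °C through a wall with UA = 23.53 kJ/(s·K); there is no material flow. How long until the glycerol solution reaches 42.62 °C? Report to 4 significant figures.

94.48 s

Heat balance on the well-mixed liquid: M c_p dT/dt = −UA(T − T_amb).
τ = M c_p/UA = 63.6489 s; T_ss = T_amb = 29.8000 °C.
T(t) = T_ss + (T₀ − T_ss)e^(−t/τ); set T = 42.62:
t = −τ ln[(T − T_ss)/(T₀ − T_ss)] = −63.6489 · ln(0.226622) = 94.4850 s.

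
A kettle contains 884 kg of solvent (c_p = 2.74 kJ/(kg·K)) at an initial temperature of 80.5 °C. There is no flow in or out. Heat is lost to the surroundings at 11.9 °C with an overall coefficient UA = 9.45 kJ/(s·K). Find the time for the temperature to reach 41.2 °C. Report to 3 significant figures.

218 s

M c_p dT/dt = −UA(T − T_amb).
τ = M c_p/UA = 256.31 s; T_ss = T_amb = 11.900 °C.
T(t) = T_ss + (T₀ − T_ss)e^(−t/τ); set T = 41.2:
t = −τ ln[(T − T_ss)/(T₀ − T_ss)] = −256.31 · ln(0.42711) = 218.05 s.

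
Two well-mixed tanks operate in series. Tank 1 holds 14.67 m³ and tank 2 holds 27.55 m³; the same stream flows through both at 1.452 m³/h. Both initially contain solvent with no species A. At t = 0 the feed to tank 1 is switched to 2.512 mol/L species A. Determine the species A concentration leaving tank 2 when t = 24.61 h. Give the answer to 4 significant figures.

1.294 mol/L

Species balance on tank i: dCᵢ/dt = (Cᵢ₋₁ − Cᵢ)/τᵢ with τᵢ = Vᵢ/Q.
τ₁ = 14.67/1.452 = 10.1033 h; τ₂ = 27.55/1.452 = 18.9738 h.
Solving the cascade with C₁(0)=C₂(0)=0 gives C₂(t) = C_in[1 − (τ₁ e^(−t/τ₁) − τ₂ e^(−t/τ₂))/(τ₁ − τ₂)].
At t = 24.61: e^(−t/τ₁) = 0.0875245, e^(−t/τ₂) = 0.273337.
C₂ = 2.512·[1 − (10.1033·0.0875245 − 18.9738·0.273337)/(-8.87052)] = 2.512·0.515027 = 1.29375 mol/L.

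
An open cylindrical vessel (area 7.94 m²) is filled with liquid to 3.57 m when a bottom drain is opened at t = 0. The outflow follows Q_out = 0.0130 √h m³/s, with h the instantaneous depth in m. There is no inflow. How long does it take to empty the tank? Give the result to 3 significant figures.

A dh/dt = −Q_out = −0.0130 √h.
Separate and integrate: 2(√h − √h₀) = −(0.0130/A) t.
Set h = 0: 2√h₀ = (0.0130/A) t_empty ⇒ t_empty = 2A√h₀/0.0130.
t_empty = 2·7.94·√3.57/0.0130 = 15.880·1.8894/0.0130 = 2308.0 s.

2310 s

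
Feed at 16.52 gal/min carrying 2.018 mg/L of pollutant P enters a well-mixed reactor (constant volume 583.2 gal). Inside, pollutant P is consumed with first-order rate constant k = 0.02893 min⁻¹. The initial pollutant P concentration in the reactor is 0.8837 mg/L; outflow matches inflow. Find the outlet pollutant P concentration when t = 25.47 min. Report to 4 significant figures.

Species balance: V dC/dt = Q C_in − Q C − k V C.
This is linear with rate a = Q/V + k = 0.0572565 min⁻¹.
C_ss = Q C_in/(Q + kV) = 0.998364 mg/L; C(t) = C_ss + (C₀ − C_ss) e^(−a t).
C(25.47) = 0.998364 + (-0.114664)·e^(−0.0572565·25.47) = 0.998364 + (-0.114664)·0.232626 = 0.971690 mg/L.

0.9717 mg/L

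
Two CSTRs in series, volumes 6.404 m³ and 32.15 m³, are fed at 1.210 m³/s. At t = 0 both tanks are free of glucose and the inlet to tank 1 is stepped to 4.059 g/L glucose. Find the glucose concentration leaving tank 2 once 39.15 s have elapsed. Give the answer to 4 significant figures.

2.898 g/L

Each tank obeys Vᵢ dCᵢ/dt = Q(Cᵢ₋₁ − Cᵢ), so τᵢ = Vᵢ/Q.
τ₁ = 6.404/1.210 = 5.29256 s; τ₂ = 32.15/1.210 = 26.5702 s.
Tank 1: C₁ = C_in(1 − e^(−t/τ₁)). Tank 2 (τ₁ ≠ τ₂): C₂ = C_in[1 − (τ₁ e^(−t/τ₁) − τ₂ e^(−t/τ₂))/(τ₁ − τ₂)].
At t = 39.15: e^(−t/τ₁) = 0.000612983, e^(−t/τ₂) = 0.229133.
C₂ = 4.059·[1 − (5.29256·0.000612983 − 26.5702·0.229133)/(-21.2777)] = 4.059·0.714025 = 2.89823 g/L.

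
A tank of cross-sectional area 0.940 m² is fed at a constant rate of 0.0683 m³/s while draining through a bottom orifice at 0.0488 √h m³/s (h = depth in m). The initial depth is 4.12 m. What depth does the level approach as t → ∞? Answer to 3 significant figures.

Level balance: A dh/dt = 0.0683 − 0.0488 √h. Setting dh/dt = 0:
Q_in = 0.0488 √h_ss ⇒ √h_ss = 0.0683/0.0488 = 1.3996.
h_ss = 1.3996² = 1.9589 m. (Since h₀ = 4.12 m > h_ss, the level will fall toward this value.)

1.96 m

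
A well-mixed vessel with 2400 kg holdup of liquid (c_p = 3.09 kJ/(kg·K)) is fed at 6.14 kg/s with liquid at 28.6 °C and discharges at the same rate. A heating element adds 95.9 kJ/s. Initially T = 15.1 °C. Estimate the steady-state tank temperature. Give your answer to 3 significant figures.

M c_p dT/dt = ṁ c_p (T_in − T) + Q̇.
At steady state dT/dt = 0 ⇒ T_ss = T_in + Q̇/(ṁ c_p) = 28.6 + 95.9/(6.14·3.09) = 33.655 °C.

33.7 °C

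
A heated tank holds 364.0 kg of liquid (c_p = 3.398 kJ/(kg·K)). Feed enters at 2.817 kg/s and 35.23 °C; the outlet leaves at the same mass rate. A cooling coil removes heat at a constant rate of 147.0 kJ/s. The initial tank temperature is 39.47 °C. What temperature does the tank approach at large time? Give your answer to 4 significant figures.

19.87 °C

M c_p dT/dt = ṁ c_p (T_in − T) − Q̇.
At steady state dT/dt = 0 ⇒ T_ss = T_in − Q̇/(ṁ c_p) = 35.23 − 147.0/(2.817·3.398) = 19.8730 °C.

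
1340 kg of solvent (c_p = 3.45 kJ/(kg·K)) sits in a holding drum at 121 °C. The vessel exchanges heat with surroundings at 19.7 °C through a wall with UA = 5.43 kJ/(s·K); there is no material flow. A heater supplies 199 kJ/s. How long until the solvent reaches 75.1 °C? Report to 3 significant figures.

Lumped-capacitance energy balance: M c_p dT/dt = UA(T_amb − T) + Q̇.
τ = M c_p/UA = 851.38 s; T_ss = T_amb + Q̇/UA = 19.7 + 199/5.43 = 56.348 °C.
T(t) = T_ss + (T₀ − T_ss)e^(−t/τ); set T = 75.1:
t = −τ ln[(T − T_ss)/(T₀ − T_ss)] = −851.38 · ln(0.29004) = 1053.8 s.

1050 s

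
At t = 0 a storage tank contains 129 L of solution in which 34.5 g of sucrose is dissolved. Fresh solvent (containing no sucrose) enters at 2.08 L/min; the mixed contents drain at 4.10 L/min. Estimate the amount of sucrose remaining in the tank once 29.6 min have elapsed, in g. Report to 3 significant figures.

Total volume: dV/dt = Q_in − Q_out = -2.0200 L/min, so V(t) = 129 − 2.0200 t and V(29.6) = 69.208 L.
Species balance (pure solvent in): dm/dt = −Q_out · m/V(t).
Separate: dm/m = −Q_out dt/V(t) ⇒ ln(m/m₀) = −(Q_out/(Q_in−Q_out)) ln(V/V₀).
m = m₀ (V₀/V)^(Q_out/(Q_in−Q_out)) = 34.5 × (129/69.208)^(-2.0297) = 9.7481 g.

9.75 g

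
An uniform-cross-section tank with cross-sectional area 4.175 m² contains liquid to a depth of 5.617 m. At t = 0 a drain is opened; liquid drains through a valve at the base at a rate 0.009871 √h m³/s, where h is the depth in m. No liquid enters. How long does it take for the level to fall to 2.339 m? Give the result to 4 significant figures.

711.1 s

A dh/dt = −Q_out = −0.009871 √h.
This is separable: 2 d(√h)/dt = −0.009871/A, so √h = √h₀ − (0.009871/(2A)) t.
t = 2A(√h₀ − √h)/0.009871 = 2·4.175·(√5.617 − √2.339)/0.009871
  = 8.35000 × (2.37002 − 1.52938) / 0.009871 = 711.109 s.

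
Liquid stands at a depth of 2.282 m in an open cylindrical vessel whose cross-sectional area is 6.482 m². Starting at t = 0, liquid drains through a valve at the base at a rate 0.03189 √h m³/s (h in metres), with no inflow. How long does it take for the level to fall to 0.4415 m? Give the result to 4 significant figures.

With no inflow, A dh/dt = −0.03189 √h.
∫ h^(−1/2) dh = −(0.03189/A) ∫ dt, giving 2√h = 2√h₀ − (0.03189/A) t.
t = 2A(√h₀ − √h)/0.03189 = 2·6.482·(√2.282 − √0.4415)/0.03189
  = 12.9640 × (1.51063 − 0.664455) / 0.03189 = 343.989 s.

344.0 s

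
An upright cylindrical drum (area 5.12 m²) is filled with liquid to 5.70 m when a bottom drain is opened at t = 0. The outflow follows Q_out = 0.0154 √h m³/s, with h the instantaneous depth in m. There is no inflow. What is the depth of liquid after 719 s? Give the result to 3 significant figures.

1.71 m

With no inflow, A dh/dt = −0.0154 √h.
This is separable: 2 d(√h)/dt = −0.0154/A, so √h = √h₀ − (0.0154/(2A)) t.
√h = √5.70 − 0.0154·719/(2·5.12) = 2.3875 − 1.0813 = 1.3062.
h = 1.3062² = 1.7061 m.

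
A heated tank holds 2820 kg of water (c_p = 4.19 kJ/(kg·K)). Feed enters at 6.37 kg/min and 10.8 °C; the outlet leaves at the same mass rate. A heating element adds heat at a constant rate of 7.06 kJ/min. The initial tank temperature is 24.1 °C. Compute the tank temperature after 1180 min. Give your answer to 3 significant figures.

First-law balance (no shaft work): M c_p dT/dt = ṁ c_p (T_in − T) + 7.06.
τ = M/ṁ = 442.70 min; T_ss = T_in + Q̇/(ṁ c_p) = 10.8 + 7.06/(6.37·4.19) = 11.065 °C.
This is linear first-order; T(t) = T_ss + (T₀ − T_ss) e^(−t/τ).
T(1180) = 11.065 + (13.035)·e^(−1180/442.70) = 11.065 + (13.035)·0.069567 = 11.971 °C.

12.0 °C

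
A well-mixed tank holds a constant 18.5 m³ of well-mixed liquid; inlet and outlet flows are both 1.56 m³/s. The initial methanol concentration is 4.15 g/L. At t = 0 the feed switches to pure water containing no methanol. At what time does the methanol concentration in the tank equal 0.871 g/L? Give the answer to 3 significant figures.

18.5 s

Species balance: V dC/dt = Q(C_in − C) ⇒ τ = V/Q = 11.859 s.
C(t) = C_in + (C₀ − C_in) e^(−t/τ). Set C = 0.871 and solve for t:
e^(−t/τ) = (C − C_in)/(C₀ − C_in) = (0.871 − 0)/(4.15 − 0) = 0.20988
t = −τ ln(…) = 11.859 × 1.5612 = 18.514 s.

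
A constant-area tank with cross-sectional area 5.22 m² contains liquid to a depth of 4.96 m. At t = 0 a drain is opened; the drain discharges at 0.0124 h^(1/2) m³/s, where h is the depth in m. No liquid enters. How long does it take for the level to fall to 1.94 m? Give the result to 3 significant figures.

Volume balance on the tank: A dh/dt = −0.0124 √h.
Separate and integrate: 2(√h − √h₀) = −(0.0124/A) t.
t = 2A(√h₀ − √h)/0.0124 = 2·5.22·(√4.96 − √1.94)/0.0124
  = 10.440 × (2.2271 − 1.3928) / 0.0124 = 702.40 s.

702 s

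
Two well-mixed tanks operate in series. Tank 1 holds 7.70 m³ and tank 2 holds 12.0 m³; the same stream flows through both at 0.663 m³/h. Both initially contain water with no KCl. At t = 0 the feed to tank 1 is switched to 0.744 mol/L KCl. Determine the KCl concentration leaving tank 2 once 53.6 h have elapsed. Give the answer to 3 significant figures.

Each tank obeys Vᵢ dCᵢ/dt = Q(Cᵢ₋₁ − Cᵢ), so τᵢ = Vᵢ/Q.
τ₁ = 7.70/0.663 = 11.614 h; τ₂ = 12.0/0.663 = 18.100 h.
Solving the cascade with C₁(0)=C₂(0)=0 gives C₂(t) = C_in[1 − (τ₁ e^(−t/τ₁) − τ₂ e^(−t/τ₂))/(τ₁ − τ₂)].
At t = 53.6: e^(−t/τ₁) = 0.0099005, e^(−t/τ₂) = 0.051746.
C₂ = 0.744·[1 − (11.614·0.0099005 − 18.100·0.051746)/(-6.4857)] = 0.744·0.87332 = 0.64975 mol/L.

0.650 mol/L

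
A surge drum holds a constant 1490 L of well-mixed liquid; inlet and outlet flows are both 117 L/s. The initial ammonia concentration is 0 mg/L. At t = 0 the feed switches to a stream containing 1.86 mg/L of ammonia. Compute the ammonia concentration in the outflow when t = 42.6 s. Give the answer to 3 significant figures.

Accumulation = in − out for the solute gives V dC/dt = Q(C_in − C).
Rewrite as dC/dt + C/τ = C_in/τ, τ = V/Q = 12.735 s.
C approaches C_in exponentially: C(t) = C_in + (C₀ − C_in) e^(−t/τ).
C(42.6) = 1.86 + (0 − 1.86)·e^(−42.6/12.735) = 1.86 + (-1.8600)·0.035257 = 1.7944 mg/L.

1.79 mg/L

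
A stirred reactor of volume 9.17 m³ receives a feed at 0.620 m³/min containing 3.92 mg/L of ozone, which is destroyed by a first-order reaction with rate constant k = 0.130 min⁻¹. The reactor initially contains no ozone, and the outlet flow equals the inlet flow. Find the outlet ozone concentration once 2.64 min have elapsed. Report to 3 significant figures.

0.545 mg/L

V dC/dt = Q(C_in − C) − k V C.
dC/dt = (Q/V) C_in − (Q/V + k) C; effective rate a = Q/V + k = 0.067612 + 0.130 = 0.19761 min⁻¹.
C_ss = Q C_in/(Q + kV) = 1.3412 mg/L; C(t) = C_ss + (C₀ − C_ss) e^(−a t).
C(2.64) = 1.3412 + (-1.3412)·e^(−0.19761·2.64) = 1.3412 + (-1.3412)·0.59351 = 0.54518 mg/L.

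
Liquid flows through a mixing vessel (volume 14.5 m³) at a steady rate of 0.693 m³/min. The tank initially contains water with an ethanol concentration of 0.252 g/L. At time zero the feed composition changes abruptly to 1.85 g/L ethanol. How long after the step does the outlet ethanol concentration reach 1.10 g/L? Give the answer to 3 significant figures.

15.8 min

Species balance: V dC/dt = Q(C_in − C) ⇒ τ = V/Q = 20.924 min.
C(t) = C_in + (C₀ − C_in) e^(−t/τ). Set C = 1.10 and solve for t:
e^(−t/τ) = (C − C_in)/(C₀ − C_in) = (1.10 − 1.85)/(0.252 − 1.85) = 0.46934
t = −τ ln(…) = 20.924 × 0.75643 = 15.827 min.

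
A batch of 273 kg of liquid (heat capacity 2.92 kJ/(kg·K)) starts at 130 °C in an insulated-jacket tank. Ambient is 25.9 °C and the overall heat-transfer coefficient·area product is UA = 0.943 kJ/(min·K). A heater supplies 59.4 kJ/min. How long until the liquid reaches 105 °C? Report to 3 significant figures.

Lumped-capacitance energy balance: M c_p dT/dt = UA(T_amb − T) + Q̇.
τ = M c_p/UA = 845.34 min; T_ss = T_amb + Q̇/UA = 25.9 + 59.4/0.943 = 88.890 °C.
T(t) = T_ss + (T₀ − T_ss)e^(−t/τ); set T = 105:
t = −τ ln[(T − T_ss)/(T₀ − T_ss)] = −845.34 · ln(0.39187) = 791.94 min.

792 min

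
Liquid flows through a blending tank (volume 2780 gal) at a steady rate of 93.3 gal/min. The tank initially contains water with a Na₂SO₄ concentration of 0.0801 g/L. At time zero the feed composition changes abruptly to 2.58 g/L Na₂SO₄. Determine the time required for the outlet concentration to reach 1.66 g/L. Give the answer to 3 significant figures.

Species balance: V dC/dt = Q(C_in − C) ⇒ τ = V/Q = 29.796 min.
C(t) = C_in + (C₀ − C_in) e^(−t/τ). Set C = 1.66 and solve for t:
e^(−t/τ) = (C − C_in)/(C₀ − C_in) = (1.66 − 2.58)/(0.0801 − 2.58) = 0.36801
t = −τ ln(…) = 29.796 × 0.99963 = 29.785 min.

29.8 min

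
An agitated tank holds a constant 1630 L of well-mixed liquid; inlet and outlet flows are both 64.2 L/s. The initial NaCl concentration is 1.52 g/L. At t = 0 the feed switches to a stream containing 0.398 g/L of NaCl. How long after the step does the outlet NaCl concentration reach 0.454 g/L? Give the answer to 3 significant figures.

76.1 s

Species balance: V dC/dt = Q(C_in − C) ⇒ τ = V/Q = 25.389 s.
C(t) = C_in + (C₀ − C_in) e^(−t/τ). Set C = 0.454 and solve for t:
e^(−t/τ) = (C − C_in)/(C₀ − C_in) = (0.454 − 0.398)/(1.52 − 0.398) = 0.049911
t = −τ ln(…) = 25.389 × 2.9975 = 76.105 s.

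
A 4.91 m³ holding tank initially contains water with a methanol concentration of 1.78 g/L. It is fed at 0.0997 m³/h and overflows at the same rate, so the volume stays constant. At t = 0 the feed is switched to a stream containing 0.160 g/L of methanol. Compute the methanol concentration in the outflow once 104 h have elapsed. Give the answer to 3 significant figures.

Transient balance on the dissolved component: V dC/dt = Q(C_in − C).
So dC/dt = (C_in − C)/τ with τ = V/Q = 4.91/0.0997 = 49.248 h.
C approaches C_in exponentially: C(t) = C_in + (C₀ − C_in) e^(−t/τ).
C(104) = 0.160 + (1.78 − 0.160)·e^(−104/49.248) = 0.160 + (1.6200)·0.12102 = 0.35606 g/L.

0.356 g/L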